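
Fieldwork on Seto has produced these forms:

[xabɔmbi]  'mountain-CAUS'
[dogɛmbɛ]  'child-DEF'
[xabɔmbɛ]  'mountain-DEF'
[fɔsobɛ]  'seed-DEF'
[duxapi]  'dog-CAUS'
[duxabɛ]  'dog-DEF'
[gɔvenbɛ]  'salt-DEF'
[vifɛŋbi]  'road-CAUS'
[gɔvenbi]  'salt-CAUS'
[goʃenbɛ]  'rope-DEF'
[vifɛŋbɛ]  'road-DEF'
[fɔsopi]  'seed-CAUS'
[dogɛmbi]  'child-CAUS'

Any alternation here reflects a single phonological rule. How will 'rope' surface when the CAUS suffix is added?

The CAUS suffix surfaces as [-bi] and [-pi], depending on the final segment of the stem.
By contrast the DEF suffix keeps its initial [b] throughout — that segment must be underlying.
The CAUS suffix is therefore /-pi/ underlyingly, with post-nasal voicing: voiceless stops become voiced after a nasal.
After 'rope', which ends in a nasal, the suffix surfaces as [-bi], giving [goʃenbi].

[goʃenbi]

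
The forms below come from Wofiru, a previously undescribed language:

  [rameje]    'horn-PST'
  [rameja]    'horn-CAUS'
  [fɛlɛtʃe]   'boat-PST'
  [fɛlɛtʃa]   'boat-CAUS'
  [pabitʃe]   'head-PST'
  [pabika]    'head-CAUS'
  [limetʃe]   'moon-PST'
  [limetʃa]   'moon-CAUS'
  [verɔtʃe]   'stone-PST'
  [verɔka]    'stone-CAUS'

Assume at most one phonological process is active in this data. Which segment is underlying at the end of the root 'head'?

'head' shows [tʃ] ~ [k] at the end of the stem ([pabitʃe] vs [pabika]).
The stem 'moon' ([limetʃe], [limetʃa]) shows [tʃ] unchanged in both environments, so [tʃ] cannot be basic with [k] derived before the CAUS suffix.
Therefore /k/ is basic and [tʃ] is derived by palatalization before a front vowel (/k/ becomes palato-alveolar [tʃ] before a front vowel).

/k/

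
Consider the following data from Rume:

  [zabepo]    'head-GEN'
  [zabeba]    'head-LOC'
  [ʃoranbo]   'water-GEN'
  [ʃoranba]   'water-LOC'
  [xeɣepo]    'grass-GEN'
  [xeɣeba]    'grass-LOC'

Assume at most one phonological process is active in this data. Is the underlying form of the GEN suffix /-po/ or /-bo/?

The GEN morpheme has two allomorphs, [-bo] and [-po].
By contrast the LOC suffix keeps its initial [b] throughout — that segment must be underlying.
The GEN suffix is therefore /-po/ underlyingly, with post-nasal voicing: voiceless stops become voiced after a nasal.

/-po/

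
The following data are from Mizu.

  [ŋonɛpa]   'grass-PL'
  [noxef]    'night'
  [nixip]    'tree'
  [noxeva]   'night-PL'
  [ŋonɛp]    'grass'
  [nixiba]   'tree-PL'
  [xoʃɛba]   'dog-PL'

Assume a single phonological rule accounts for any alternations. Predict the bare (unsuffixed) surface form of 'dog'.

The stem for 'tree' ends in [b] in [nixiba] but [p] in [nixip].
The stem 'grass' ([ŋonɛpa], [ŋonɛp]) shows [p] unchanged in both environments, so [p] cannot be basic with [b] derived before the PL suffix.
So /b/ is underlying, and a rule of word-final obstruent devoicing — voiced obstruents become voiceless word-finally — gives [p].
From [xoʃɛba] the stem 'dog' is /xoʃɛb/; word-finally this yields [xoʃɛp].

[xoʃɛp]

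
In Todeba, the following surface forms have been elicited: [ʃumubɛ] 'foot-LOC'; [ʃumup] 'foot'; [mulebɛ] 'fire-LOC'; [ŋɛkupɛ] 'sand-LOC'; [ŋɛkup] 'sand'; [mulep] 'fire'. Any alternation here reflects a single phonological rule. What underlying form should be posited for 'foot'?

/ʃumub/

'foot' shows [b] ~ [p] at the end of the stem ([ʃumubɛ] vs [ʃumup]).
Compare 'sand', with invariant [p] in [ŋɛkupɛ] and [ŋɛkup]: an analysis with underlying /p/ and a rule producing [b] before the LOC suffix would wrongly predict alternation here too.
So /b/ is underlying, and a rule of word-final obstruent devoicing — voiced obstruents become voiceless word-finally — gives [p].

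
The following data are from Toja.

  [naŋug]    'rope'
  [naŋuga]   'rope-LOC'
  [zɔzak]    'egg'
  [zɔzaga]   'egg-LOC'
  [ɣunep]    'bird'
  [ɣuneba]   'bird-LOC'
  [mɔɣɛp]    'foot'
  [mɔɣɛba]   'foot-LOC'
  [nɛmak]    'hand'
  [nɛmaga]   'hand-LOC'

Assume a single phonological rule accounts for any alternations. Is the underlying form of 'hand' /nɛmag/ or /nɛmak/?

'hand' shows [k] ~ [g] at the end of the stem ([nɛmak] vs [nɛmaga]).
But 'rope' keeps [g] in both environments ([naŋug], [naŋuga]), so there is no rule changing /g/ to [k] in isolation.
Therefore /k/ is basic and [g] is derived by intervocalic voicing (voiceless stops become voiced between vowels).

/nɛmak/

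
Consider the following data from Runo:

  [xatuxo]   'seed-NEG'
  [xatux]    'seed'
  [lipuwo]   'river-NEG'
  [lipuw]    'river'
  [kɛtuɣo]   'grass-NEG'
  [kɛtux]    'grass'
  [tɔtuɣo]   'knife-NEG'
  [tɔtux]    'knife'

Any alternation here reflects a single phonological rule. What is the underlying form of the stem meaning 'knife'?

/tɔtuɣ/

In [tɔtuɣo] and [tɔtux] the final segment of 'knife' alternates: [ɣ] ~ [x].
Compare 'seed', with invariant [x] in [xatuxo] and [xatux]: an analysis with underlying /x/ and a rule producing [ɣ] before the NEG suffix would wrongly predict alternation here too.
The alternation reflects word-final obstruent devoicing: voiced obstruents become voiceless word-finally. /ɣ/ is underlying.
The underlying form of 'knife' is therefore /tɔtuɣ/.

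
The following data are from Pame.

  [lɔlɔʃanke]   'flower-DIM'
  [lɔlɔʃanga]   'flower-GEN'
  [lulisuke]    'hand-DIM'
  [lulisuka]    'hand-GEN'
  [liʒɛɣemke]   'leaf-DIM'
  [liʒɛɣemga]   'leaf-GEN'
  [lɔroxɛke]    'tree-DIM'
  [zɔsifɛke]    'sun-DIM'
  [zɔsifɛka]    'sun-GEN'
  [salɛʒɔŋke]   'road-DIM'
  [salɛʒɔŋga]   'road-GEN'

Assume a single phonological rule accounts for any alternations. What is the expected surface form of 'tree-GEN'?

The GEN morpheme has two allomorphs, [-ga] and [-ka].
By contrast the DIM suffix keeps its initial [k] throughout — that segment must be underlying.
So the underlying form is /-ga/, and voiced stops become voiceless after a vowel.
After 'tree', which ends in a vowel, the suffix surfaces as [-ka], giving [lɔroxɛka].

[lɔroxɛka]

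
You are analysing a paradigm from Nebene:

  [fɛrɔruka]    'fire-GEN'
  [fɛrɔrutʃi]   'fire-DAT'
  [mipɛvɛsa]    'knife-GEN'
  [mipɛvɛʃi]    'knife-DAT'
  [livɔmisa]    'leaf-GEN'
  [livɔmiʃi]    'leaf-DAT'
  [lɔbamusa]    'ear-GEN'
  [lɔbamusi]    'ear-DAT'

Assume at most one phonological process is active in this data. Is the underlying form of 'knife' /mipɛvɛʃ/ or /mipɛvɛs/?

In [mipɛvɛsa] and [mipɛvɛʃi] the final segment of 'knife' alternates: [s] ~ [ʃ].
If /s/ were underlying and a rule turned it into [ʃ] before the DAT suffix, 'ear' would also alternate; but it has [s] in both [lɔbamusa] and [lɔbamusi].
The underlying segment must be /ʃ/; palato-alveolar /tʃ/ and /ʃ/ become [k] and [s] when no front vowel follows, yielding [s] there.

/mipɛvɛʃ/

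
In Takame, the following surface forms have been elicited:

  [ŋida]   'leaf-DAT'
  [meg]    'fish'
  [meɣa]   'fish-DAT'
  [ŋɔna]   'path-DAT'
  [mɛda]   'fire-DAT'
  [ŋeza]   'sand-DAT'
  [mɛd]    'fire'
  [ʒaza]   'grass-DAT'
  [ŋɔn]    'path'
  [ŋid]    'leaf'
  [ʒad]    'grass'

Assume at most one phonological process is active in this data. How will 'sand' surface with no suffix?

'grass' shows [z] ~ [d] at the end of the stem ([ʒaza] vs [ʒad]).
The stem 'leaf' ([ŋida], [ŋid]) shows [d] unchanged in both environments, so [d] cannot be basic with [z] derived before the DAT suffix.
Therefore /z/ is basic and [d] is derived by word-final hardening (voiced fricatives become stops word-finally).
From [ŋeza] the stem 'sand' is /ŋez/; word-finally this yields [ŋed].

[ŋed]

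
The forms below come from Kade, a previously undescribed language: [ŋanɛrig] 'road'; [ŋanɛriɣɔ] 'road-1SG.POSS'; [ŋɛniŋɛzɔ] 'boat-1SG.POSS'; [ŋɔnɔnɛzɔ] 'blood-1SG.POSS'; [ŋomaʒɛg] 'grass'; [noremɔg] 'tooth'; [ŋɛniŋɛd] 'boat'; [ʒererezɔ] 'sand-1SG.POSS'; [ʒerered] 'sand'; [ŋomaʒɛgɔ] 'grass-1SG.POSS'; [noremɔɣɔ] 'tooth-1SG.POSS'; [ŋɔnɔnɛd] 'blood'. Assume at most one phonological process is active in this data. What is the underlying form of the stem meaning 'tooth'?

The root 'tooth' surfaces as [noremɔɣɔ] and [noremɔg], with a stem-final [ɣ] ~ [g] alternation.
But 'grass' keeps [g] in both environments ([ŋomaʒɛgɔ], [ŋomaʒɛg]), so there is no rule changing /g/ to [ɣ] before the 1SG.POSS suffix.
So /ɣ/ is underlying, and a rule of word-final hardening — voiced fricatives become stops word-finally — gives [g].

/noremɔɣ/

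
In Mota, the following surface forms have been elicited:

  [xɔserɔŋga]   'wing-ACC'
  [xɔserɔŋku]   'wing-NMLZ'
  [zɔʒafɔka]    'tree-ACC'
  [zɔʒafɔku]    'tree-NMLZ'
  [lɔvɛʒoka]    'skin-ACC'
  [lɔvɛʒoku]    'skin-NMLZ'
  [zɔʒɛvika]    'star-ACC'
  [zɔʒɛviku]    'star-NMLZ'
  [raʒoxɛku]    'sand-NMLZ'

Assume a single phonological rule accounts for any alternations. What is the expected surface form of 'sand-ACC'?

The ACC suffix surfaces as [-ga] and [-ka], depending on the final segment of the stem.
By contrast the NMLZ suffix keeps its initial [k] throughout — that segment must be underlying.
The ACC suffix is therefore /-ga/ underlyingly, with post-vocalic devoicing: voiced stops become voiceless after a vowel.
After 'sand', which ends in a vowel, the suffix surfaces as [-ka], giving [raʒoxɛka].

[raʒoxɛka]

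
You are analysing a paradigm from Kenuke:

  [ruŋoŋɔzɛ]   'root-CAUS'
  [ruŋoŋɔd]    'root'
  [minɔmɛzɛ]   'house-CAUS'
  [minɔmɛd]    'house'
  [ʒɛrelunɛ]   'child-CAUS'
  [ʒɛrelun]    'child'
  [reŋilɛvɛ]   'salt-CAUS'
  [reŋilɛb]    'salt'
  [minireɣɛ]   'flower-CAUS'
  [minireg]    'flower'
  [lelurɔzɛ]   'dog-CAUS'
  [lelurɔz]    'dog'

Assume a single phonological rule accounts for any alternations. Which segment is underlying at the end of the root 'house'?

'house' shows [z] ~ [d] at the end of the stem ([minɔmɛzɛ] vs [minɔmɛd]).
The stem 'dog' ([lelurɔzɛ], [lelurɔz]) shows [z] unchanged in both environments, so [z] cannot be basic with [d] derived in isolation.
Therefore /d/ is basic and [z] is derived by intervocalic spirantization (voiced stops become fricatives between vowels).

/d/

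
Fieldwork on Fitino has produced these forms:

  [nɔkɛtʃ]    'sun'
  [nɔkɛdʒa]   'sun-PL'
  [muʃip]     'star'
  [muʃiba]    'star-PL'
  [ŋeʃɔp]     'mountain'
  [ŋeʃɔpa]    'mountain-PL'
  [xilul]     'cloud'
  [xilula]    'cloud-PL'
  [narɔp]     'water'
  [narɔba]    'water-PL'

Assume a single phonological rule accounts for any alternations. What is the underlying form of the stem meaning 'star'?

The stem for 'star' ends in [p] in [muʃip] but [b] in [muʃiba].
The stem 'mountain' ([ŋeʃɔp], [ŋeʃɔpa]) shows [p] unchanged in both environments, so [p] cannot be basic with [b] derived before the PL suffix.
The underlying segment must be /b/; voiced obstruents become voiceless word-finally, yielding [p] there.

/muʃib/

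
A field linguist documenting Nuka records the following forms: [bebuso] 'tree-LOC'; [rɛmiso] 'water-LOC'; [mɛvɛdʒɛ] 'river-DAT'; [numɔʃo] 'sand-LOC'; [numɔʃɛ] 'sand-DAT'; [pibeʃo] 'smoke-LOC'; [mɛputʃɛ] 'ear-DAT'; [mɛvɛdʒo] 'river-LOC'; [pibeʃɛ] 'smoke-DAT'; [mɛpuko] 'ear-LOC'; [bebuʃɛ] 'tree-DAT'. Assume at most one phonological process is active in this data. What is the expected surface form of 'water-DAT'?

[rɛmiʃɛ]

The root 'tree' surfaces as [bebuso] and [bebuʃɛ], with a stem-final [s] ~ [ʃ] alternation.
Compare 'sand', with invariant [ʃ] in [numɔʃo] and [numɔʃɛ]: an analysis with underlying /ʃ/ and a rule producing [s] before the LOC suffix would wrongly predict alternation here too.
So /s/ is underlying, and a rule of palatalization before a front vowel — /k/ and /s/ become palato-alveolar [tʃ] and [ʃ] before a front vowel — gives [ʃ].
The one attested form of 'water', [rɛmiso], shows underlying /rɛmis/. Applying the same rule before a front vowel gives [rɛmiʃɛ].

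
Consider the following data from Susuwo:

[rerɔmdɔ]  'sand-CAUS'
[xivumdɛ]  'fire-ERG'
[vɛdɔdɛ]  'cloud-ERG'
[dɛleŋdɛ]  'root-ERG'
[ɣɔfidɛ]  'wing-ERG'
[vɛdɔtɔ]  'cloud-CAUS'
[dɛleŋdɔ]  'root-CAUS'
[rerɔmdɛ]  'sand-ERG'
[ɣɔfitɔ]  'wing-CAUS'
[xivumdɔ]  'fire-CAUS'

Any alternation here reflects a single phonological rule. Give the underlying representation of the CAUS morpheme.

The CAUS morpheme has two allomorphs, [-dɔ] and [-tɔ].
By contrast the ERG suffix keeps its initial [d] throughout — that segment must be underlying.
So the underlying form is /-tɔ/, and voiceless stops become voiced after a nasal.

/-tɔ/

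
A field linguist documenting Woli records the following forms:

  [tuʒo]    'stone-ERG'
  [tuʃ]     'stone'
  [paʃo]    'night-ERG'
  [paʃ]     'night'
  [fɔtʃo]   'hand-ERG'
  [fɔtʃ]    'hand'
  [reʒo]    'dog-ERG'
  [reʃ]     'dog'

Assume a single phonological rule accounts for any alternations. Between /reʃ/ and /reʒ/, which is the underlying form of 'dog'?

/reʒ/

The stem for 'dog' ends in [ʒ] in [reʒo] but [ʃ] in [reʃ].
Compare 'night', with invariant [ʃ] in [paʃo] and [paʃ]: an analysis with underlying /ʃ/ and a rule producing [ʒ] before the ERG suffix would wrongly predict alternation here too.
So /ʒ/ is underlying, and a rule of word-final obstruent devoicing — voiced obstruents become voiceless word-finally — gives [ʃ].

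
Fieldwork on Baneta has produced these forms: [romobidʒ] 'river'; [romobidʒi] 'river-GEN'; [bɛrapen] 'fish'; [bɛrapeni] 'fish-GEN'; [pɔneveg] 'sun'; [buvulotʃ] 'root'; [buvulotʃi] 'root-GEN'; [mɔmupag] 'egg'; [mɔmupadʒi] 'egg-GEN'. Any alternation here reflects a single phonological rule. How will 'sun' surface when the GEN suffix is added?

[pɔnevedʒi]

In [mɔmupag] and [mɔmupadʒi] the final segment of 'egg' alternates: [g] ~ [dʒ].
Compare 'river', with invariant [dʒ] in [romobidʒ] and [romobidʒi]: an analysis with underlying /dʒ/ and a rule producing [g] in isolation would wrongly predict alternation here too.
The underlying segment must be /g/; /g/ becomes palato-alveolar [dʒ] before a front vowel, yielding [dʒ] there.
The one attested form of 'sun', [pɔneveg], shows underlying /pɔneveg/. Applying the same rule before a front vowel gives [pɔnevedʒi].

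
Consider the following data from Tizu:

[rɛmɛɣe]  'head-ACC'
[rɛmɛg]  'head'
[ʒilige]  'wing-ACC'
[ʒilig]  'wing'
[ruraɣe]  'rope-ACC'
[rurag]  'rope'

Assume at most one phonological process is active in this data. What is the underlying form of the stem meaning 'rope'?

The root 'rope' surfaces as [ruraɣe] and [rurag], with a stem-final [ɣ] ~ [g] alternation.
Compare 'wing', with invariant [g] in [ʒilige] and [ʒilig]: an analysis with underlying /g/ and a rule producing [ɣ] before the ACC suffix would wrongly predict alternation here too.
Therefore /ɣ/ is basic and [g] is derived by word-final hardening (voiced fricatives become stops word-finally).
The underlying form of 'rope' is therefore /ruraɣ/.

/ruraɣ/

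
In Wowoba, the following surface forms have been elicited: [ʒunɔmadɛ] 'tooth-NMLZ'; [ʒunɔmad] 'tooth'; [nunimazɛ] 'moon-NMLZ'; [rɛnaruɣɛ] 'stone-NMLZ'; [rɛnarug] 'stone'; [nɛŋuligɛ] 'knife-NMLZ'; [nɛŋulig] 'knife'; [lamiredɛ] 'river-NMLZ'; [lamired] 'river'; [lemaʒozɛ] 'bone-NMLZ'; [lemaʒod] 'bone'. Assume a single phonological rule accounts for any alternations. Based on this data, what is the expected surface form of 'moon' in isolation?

In [lemaʒozɛ] and [lemaʒod] the final segment of 'bone' alternates: [z] ~ [d].
Compare 'river', with invariant [d] in [lamiredɛ] and [lamired]: an analysis with underlying /d/ and a rule producing [z] before the NMLZ suffix would wrongly predict alternation here too.
So /z/ is underlying, and a rule of word-final hardening — voiced fricatives become stops word-finally — gives [d].
The one attested form of 'moon', [nunimazɛ], shows underlying /nunimaz/. Applying the same rule word-finally gives [nunimad].

[nunimad]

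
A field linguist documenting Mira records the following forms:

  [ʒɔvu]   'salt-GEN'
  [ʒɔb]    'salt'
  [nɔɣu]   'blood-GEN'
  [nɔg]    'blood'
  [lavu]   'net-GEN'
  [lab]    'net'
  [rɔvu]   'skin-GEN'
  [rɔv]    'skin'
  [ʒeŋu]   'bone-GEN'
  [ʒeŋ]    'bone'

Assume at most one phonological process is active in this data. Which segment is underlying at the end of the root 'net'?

'net' shows [v] ~ [b] at the end of the stem ([lavu] vs [lab]).
Compare 'skin', with invariant [v] in [rɔvu] and [rɔv]: an analysis with underlying /v/ and a rule producing [b] in isolation would wrongly predict alternation here too.
Therefore /b/ is basic and [v] is derived by intervocalic spirantization (voiced stops become fricatives between vowels).

/b/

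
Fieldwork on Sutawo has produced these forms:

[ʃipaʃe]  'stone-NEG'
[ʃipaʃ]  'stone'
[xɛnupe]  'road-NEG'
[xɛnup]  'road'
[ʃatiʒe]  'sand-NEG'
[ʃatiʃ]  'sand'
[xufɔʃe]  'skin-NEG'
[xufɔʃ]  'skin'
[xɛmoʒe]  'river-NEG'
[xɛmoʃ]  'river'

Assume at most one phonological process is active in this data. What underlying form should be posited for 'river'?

In [xɛmoʒe] and [xɛmoʃ] the final segment of 'river' alternates: [ʒ] ~ [ʃ].
If /ʃ/ were underlying and a rule turned it into [ʒ] before the NEG suffix, 'stone' would also alternate; but it has [ʃ] in both [ʃipaʃe] and [ʃipaʃ].
The alternation reflects word-final obstruent devoicing: voiced obstruents become voiceless word-finally. /ʒ/ is underlying.

/xɛmoʒ/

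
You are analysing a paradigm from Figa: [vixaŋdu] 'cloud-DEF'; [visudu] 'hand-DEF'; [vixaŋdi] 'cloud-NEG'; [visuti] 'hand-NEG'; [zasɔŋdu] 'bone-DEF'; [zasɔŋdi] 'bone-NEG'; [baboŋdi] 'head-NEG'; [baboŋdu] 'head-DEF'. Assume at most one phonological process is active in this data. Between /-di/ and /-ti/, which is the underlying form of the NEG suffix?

/-ti/

The NEG morpheme has two allomorphs, [-di] and [-ti].
The DEF suffix, which begins with [d], is invariant after every stem; so [d] is not altered by any rule here.
So the underlying form is /-ti/, and voiceless stops become voiced after a nasal.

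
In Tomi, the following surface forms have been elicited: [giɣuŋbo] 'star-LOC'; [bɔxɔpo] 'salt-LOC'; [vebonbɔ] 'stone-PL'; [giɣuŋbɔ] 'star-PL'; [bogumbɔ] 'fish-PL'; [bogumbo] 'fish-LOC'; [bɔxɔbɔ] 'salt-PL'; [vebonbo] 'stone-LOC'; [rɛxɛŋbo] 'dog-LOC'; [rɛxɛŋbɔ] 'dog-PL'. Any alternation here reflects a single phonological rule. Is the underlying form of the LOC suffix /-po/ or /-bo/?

The LOC suffix surfaces as [-bo] and [-po], depending on the final segment of the stem.
The PL suffix, which begins with [b], is invariant after every stem; so [b] is not altered by any rule here.
So the underlying form is /-po/, and voiceless stops become voiced after a nasal.

/-po/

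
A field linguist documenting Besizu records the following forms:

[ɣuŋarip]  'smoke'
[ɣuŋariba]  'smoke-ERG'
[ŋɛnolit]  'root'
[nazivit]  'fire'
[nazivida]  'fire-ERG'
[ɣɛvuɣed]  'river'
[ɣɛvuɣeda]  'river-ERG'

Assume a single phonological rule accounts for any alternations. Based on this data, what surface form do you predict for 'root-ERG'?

[ŋɛnolida]

The stem for 'fire' ends in [t] in [nazivit] but [d] in [nazivida].
The stem 'river' ([ɣɛvuɣed], [ɣɛvuɣeda]) shows [d] unchanged in both environments, so [d] cannot be basic with [t] derived in isolation.
The underlying segment must be /t/; voiceless stops become voiced between vowels, yielding [d] there.
From [ŋɛnolit] the stem 'root' is /ŋɛnolit/; between vowels this yields [ŋɛnolida].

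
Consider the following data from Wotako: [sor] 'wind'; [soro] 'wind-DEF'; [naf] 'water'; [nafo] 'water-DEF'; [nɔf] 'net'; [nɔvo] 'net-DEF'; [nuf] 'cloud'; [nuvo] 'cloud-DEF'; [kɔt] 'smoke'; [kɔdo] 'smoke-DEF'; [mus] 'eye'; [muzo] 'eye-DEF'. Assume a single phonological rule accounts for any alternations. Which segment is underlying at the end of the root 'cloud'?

The stem for 'cloud' ends in [f] in [nuf] but [v] in [nuvo].
If /f/ were underlying and a rule turned it into [v] before the DEF suffix, 'water' would also alternate; but it has [f] in both [naf] and [nafo].
The alternation reflects word-final obstruent devoicing: voiced obstruents become voiceless word-finally. /v/ is underlying.

/v/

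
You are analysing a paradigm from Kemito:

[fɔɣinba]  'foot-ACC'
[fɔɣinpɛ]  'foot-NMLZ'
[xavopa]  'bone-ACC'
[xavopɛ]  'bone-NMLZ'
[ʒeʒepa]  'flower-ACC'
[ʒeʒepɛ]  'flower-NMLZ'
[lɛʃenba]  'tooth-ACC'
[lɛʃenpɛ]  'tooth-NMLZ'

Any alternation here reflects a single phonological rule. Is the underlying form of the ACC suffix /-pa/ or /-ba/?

The ACC suffix surfaces as [-ba] and [-pa], depending on the final segment of the stem.
By contrast the NMLZ suffix keeps its initial [p] throughout — that segment must be underlying.
The ACC suffix is therefore /-ba/ underlyingly, with post-vocalic devoicing: voiced stops become voiceless after a vowel.

/-ba/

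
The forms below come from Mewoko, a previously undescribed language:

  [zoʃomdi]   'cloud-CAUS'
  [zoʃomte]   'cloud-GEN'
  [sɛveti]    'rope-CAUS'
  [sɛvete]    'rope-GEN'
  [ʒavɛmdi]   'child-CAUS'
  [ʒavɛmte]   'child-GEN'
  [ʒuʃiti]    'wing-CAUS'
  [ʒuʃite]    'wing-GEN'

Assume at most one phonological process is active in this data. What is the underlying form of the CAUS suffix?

/-di/

The CAUS suffix surfaces as [-di] and [-ti], depending on the final segment of the stem.
By contrast the GEN suffix keeps its initial [t] throughout — that segment must be underlying.
The CAUS suffix is therefore /-di/ underlyingly, with post-vocalic devoicing: voiced stops become voiceless after a vowel.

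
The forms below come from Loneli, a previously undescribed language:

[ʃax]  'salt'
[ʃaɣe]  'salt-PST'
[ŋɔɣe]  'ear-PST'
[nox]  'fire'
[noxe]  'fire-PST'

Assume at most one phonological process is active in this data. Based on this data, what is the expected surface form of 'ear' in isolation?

The stem for 'salt' ends in [x] in [ʃax] but [ɣ] in [ʃaɣe].
The stem 'fire' ([nox], [noxe]) shows [x] unchanged in both environments, so [x] cannot be basic with [ɣ] derived before the PST suffix.
The underlying segment must be /ɣ/; voiced obstruents become voiceless word-finally, yielding [x] there.
From [ŋɔɣe] the stem 'ear' is /ŋɔɣ/; word-finally this yields [ŋɔx].

[ŋɔx]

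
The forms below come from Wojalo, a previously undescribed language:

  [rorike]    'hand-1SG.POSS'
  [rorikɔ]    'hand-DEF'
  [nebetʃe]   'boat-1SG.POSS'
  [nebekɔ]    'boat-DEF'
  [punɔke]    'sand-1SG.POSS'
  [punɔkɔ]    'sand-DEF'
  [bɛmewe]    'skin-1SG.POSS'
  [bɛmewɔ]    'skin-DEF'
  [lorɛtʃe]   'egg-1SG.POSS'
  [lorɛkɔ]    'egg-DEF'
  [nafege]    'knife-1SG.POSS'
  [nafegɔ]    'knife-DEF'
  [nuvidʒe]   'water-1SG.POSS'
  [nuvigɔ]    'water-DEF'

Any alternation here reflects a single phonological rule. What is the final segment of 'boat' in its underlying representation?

'boat' shows [tʃ] ~ [k] at the end of the stem ([nebetʃe] vs [nebekɔ]).
Compare 'sand', with invariant [k] in [punɔke] and [punɔkɔ]: an analysis with underlying /k/ and a rule producing [tʃ] before the 1SG.POSS suffix would wrongly predict alternation here too.
So /tʃ/ is underlying, and a rule of depalatalization — palato-alveolar /tʃ/ and /dʒ/ become [k] and [g] when no front vowel follows — gives [k].

/tʃ/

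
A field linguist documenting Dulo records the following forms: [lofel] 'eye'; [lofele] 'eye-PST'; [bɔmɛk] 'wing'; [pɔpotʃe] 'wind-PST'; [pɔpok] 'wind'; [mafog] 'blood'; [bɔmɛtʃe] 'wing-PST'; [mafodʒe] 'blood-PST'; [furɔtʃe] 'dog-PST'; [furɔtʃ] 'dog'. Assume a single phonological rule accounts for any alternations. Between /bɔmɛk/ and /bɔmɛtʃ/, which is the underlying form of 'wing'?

'wing' shows [k] ~ [tʃ] at the end of the stem ([bɔmɛk] vs [bɔmɛtʃe]).
If /tʃ/ were underlying and a rule turned it into [k] in isolation, 'dog' would also alternate; but it has [tʃ] in both [furɔtʃ] and [furɔtʃe].
So /k/ is underlying, and a rule of palatalization before a front vowel — /k/ and /g/ become palato-alveolar [tʃ] and [dʒ] before a front vowel — gives [tʃ].

/bɔmɛk/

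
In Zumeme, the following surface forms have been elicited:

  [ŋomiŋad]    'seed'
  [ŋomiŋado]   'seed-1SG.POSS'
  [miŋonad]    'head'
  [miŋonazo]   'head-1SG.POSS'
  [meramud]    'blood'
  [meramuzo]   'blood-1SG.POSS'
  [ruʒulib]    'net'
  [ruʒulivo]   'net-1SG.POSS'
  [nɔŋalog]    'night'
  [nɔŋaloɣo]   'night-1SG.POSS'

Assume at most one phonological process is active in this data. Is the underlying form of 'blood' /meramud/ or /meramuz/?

/meramuz/

The stem for 'blood' ends in [d] in [meramud] but [z] in [meramuzo].
The stem 'seed' ([ŋomiŋad], [ŋomiŋado]) shows [d] unchanged in both environments, so [d] cannot be basic with [z] derived before the 1SG.POSS suffix.
The alternation reflects word-final hardening: voiced fricatives become stops word-finally. /z/ is underlying.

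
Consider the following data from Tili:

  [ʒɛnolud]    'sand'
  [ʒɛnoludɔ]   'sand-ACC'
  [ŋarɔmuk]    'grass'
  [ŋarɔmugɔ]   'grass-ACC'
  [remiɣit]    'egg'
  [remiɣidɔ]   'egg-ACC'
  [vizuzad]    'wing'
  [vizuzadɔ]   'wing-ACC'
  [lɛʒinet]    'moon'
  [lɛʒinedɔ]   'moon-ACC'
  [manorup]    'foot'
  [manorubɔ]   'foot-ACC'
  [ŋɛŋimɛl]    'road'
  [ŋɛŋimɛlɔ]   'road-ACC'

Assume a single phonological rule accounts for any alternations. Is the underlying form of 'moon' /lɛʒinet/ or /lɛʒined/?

/lɛʒinet/

The stem for 'moon' ends in [t] in [lɛʒinet] but [d] in [lɛʒinedɔ].
But 'wing' keeps [d] in both environments ([vizuzad], [vizuzadɔ]), so there is no rule changing /d/ to [t] in isolation.
The alternation reflects intervocalic voicing: voiceless stops become voiced between vowels. /t/ is underlying.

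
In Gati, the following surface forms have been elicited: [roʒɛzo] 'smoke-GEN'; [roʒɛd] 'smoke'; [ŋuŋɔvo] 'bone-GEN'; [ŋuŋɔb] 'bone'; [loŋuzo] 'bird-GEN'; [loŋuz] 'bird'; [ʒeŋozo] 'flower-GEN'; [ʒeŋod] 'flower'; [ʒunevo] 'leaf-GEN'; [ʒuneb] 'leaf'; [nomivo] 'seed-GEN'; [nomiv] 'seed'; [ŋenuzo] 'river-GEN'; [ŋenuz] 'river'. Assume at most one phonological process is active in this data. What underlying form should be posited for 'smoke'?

The root 'smoke' surfaces as [roʒɛzo] and [roʒɛd], with a stem-final [z] ~ [d] alternation.
The stem 'river' ([ŋenuzo], [ŋenuz]) shows [z] unchanged in both environments, so [z] cannot be basic with [d] derived in isolation.
Therefore /d/ is basic and [z] is derived by intervocalic spirantization (voiced stops become fricatives between vowels).

/roʒɛd/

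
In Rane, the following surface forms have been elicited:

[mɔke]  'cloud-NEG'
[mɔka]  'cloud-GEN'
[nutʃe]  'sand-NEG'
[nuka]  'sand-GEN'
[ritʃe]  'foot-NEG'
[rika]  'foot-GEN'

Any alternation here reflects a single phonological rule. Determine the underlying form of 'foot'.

/ritʃ/

The stem for 'foot' ends in [tʃ] in [ritʃe] but [k] in [rika].
If /k/ were underlying and a rule turned it into [tʃ] before the NEG suffix, 'cloud' would also alternate; but it has [k] in both [mɔke] and [mɔka].
Therefore /tʃ/ is basic and [k] is derived by depalatalization (palato-alveolar /tʃ/ becomes [k] when no front vowel follows).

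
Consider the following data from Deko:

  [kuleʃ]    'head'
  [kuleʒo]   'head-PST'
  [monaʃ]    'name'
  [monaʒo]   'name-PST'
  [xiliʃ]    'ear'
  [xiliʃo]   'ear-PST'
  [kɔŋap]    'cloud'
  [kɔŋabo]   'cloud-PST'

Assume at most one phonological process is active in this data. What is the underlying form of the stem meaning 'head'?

In [kuleʃ] and [kuleʒo] the final segment of 'head' alternates: [ʃ] ~ [ʒ].
Compare 'ear', with invariant [ʃ] in [xiliʃ] and [xiliʃo]: an analysis with underlying /ʃ/ and a rule producing [ʒ] before the PST suffix would wrongly predict alternation here too.
Therefore /ʒ/ is basic and [ʃ] is derived by word-final obstruent devoicing (voiced obstruents become voiceless word-finally).

/kuleʒ/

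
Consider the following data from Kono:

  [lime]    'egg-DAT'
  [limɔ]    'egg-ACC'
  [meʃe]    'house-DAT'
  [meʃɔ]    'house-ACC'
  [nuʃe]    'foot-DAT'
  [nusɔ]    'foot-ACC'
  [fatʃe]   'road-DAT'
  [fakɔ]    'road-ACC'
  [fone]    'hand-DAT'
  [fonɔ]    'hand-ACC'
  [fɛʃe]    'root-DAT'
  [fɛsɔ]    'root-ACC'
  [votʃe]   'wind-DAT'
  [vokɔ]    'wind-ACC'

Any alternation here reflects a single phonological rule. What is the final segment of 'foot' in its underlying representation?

/s/

'foot' shows [ʃ] ~ [s] at the end of the stem ([nuʃe] vs [nusɔ]).
If /ʃ/ were underlying and a rule turned it into [s] before the ACC suffix, 'house' would also alternate; but it has [ʃ] in both [meʃe] and [meʃɔ].
Therefore /s/ is basic and [ʃ] is derived by palatalization before a front vowel (/k/ and /s/ become palato-alveolar [tʃ] and [ʃ] before a front vowel).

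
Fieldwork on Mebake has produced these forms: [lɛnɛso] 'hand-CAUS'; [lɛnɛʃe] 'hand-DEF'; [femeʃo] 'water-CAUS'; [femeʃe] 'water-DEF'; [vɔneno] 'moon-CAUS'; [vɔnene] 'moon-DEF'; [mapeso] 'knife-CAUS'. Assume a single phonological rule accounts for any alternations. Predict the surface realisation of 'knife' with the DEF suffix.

[mapeʃe]

In [lɛnɛso] and [lɛnɛʃe] the final segment of 'hand' alternates: [s] ~ [ʃ].
The stem 'water' ([femeʃo], [femeʃe]) shows [ʃ] unchanged in both environments, so [ʃ] cannot be basic with [s] derived before the CAUS suffix.
The underlying segment must be /s/; /s/ becomes palato-alveolar [ʃ] before a front vowel, yielding [ʃ] there.
The one attested form of 'knife', [mapeso], shows underlying /mapes/. Applying the same rule before a front vowel gives [mapeʃe].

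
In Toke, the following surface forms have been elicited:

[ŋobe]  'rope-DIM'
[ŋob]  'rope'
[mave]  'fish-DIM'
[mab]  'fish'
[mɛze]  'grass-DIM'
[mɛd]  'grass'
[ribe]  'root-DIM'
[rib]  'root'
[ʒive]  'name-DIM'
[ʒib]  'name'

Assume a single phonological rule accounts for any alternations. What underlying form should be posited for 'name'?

In [ʒive] and [ʒib] the final segment of 'name' alternates: [v] ~ [b].
If /b/ were underlying and a rule turned it into [v] before the DIM suffix, 'rope' would also alternate; but it has [b] in both [ŋobe] and [ŋob].
So /v/ is underlying, and a rule of word-final hardening — voiced fricatives become stops word-finally — gives [b].

/ʒiv/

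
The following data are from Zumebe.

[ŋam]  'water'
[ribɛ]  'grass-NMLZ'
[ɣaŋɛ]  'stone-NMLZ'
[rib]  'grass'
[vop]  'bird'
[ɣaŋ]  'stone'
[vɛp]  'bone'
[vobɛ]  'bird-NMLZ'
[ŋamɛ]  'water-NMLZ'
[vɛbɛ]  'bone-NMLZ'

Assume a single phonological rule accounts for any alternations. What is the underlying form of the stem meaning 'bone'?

'bone' shows [p] ~ [b] at the end of the stem ([vɛp] vs [vɛbɛ]).
The stem 'grass' ([rib], [ribɛ]) shows [b] unchanged in both environments, so [b] cannot be basic with [p] derived in isolation.
Therefore /p/ is basic and [b] is derived by intervocalic voicing (voiceless stops become voiced between vowels).
The underlying form of 'bone' is therefore /vɛp/.

/vɛp/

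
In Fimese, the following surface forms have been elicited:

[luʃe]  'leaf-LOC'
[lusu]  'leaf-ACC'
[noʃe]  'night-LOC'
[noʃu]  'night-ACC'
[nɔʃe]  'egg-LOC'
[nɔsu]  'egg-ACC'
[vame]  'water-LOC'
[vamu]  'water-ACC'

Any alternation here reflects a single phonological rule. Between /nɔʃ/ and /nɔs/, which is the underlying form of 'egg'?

The root 'egg' surfaces as [nɔʃe] and [nɔsu], with a stem-final [ʃ] ~ [s] alternation.
The stem 'night' ([noʃe], [noʃu]) shows [ʃ] unchanged in both environments, so [ʃ] cannot be basic with [s] derived before the ACC suffix.
So /s/ is underlying, and a rule of palatalization before a front vowel — /s/ becomes palato-alveolar [ʃ] before a front vowel — gives [ʃ].

/nɔs/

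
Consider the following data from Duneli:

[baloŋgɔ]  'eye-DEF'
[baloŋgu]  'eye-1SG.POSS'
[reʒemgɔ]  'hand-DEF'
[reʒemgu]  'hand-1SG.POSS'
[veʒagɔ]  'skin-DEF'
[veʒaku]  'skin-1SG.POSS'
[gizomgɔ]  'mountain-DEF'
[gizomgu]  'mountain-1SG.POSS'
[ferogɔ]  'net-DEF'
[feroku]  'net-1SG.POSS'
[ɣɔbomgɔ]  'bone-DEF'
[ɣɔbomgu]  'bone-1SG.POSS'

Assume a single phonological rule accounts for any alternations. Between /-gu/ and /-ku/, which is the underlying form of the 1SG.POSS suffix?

The 1SG.POSS suffix surfaces as [-gu] and [-ku], depending on the final segment of the stem.
The DEF suffix, which begins with [g], is invariant after every stem; so [g] is not altered by any rule here.
So the underlying form is /-ku/, and voiceless stops become voiced after a nasal.

/-ku/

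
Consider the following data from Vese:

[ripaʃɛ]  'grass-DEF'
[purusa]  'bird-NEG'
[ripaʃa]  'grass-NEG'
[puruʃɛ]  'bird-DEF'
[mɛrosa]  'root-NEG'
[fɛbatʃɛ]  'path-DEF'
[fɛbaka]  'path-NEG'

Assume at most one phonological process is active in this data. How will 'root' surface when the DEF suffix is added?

The root 'bird' surfaces as [puruʃɛ] and [purusa], with a stem-final [ʃ] ~ [s] alternation.
The stem 'grass' ([ripaʃɛ], [ripaʃa]) shows [ʃ] unchanged in both environments, so [ʃ] cannot be basic with [s] derived before the NEG suffix.
Therefore /s/ is basic and [ʃ] is derived by palatalization before a front vowel (/k/ and /s/ become palato-alveolar [tʃ] and [ʃ] before a front vowel).
From [mɛrosa] the stem 'root' is /mɛros/; before a front vowel this yields [mɛroʃɛ].

[mɛroʃɛ]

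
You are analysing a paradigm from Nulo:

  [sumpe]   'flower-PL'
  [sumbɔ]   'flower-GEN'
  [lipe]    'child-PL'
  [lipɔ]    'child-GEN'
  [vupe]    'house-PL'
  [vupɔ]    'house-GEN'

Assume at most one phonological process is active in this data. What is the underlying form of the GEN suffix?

/-bɔ/

The GEN suffix surfaces as [-bɔ] and [-pɔ], depending on the final segment of the stem.
The PL suffix, which begins with [p], is invariant after every stem; so [p] is not altered by any rule here.
So the underlying form is /-bɔ/, and voiced stops become voiceless after a vowel.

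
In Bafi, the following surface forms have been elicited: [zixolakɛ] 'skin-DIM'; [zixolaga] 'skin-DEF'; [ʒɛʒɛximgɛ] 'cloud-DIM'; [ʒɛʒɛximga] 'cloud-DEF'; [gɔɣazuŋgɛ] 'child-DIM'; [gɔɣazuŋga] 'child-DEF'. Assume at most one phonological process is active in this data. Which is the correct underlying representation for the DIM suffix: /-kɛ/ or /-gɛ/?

The DIM morpheme has two allomorphs, [-gɛ] and [-kɛ].
By contrast the DEF suffix keeps its initial [g] throughout — that segment must be underlying.
So the underlying form is /-kɛ/, and voiceless stops become voiced after a nasal.

/-kɛ/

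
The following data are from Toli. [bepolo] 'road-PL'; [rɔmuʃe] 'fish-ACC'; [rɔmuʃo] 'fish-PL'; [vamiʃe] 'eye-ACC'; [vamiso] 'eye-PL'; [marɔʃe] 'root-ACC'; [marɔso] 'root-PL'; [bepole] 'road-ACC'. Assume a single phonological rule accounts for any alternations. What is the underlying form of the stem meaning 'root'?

The stem for 'root' ends in [ʃ] in [marɔʃe] but [s] in [marɔso].
The stem 'fish' ([rɔmuʃe], [rɔmuʃo]) shows [ʃ] unchanged in both environments, so [ʃ] cannot be basic with [s] derived before the PL suffix.
The underlying segment must be /s/; /s/ becomes palato-alveolar [ʃ] before a front vowel, yielding [ʃ] there.

/marɔs/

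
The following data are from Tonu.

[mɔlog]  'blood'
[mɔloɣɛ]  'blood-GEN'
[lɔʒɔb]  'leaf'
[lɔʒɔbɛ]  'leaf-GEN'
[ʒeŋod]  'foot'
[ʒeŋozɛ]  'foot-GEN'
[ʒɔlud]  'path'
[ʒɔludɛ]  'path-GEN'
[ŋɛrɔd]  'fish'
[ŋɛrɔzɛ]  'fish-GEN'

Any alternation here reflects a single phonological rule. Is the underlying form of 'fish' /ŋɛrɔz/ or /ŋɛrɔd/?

The root 'fish' surfaces as [ŋɛrɔd] and [ŋɛrɔzɛ], with a stem-final [d] ~ [z] alternation.
But 'path' keeps [d] in both environments ([ʒɔlud], [ʒɔludɛ]), so there is no rule changing /d/ to [z] before the GEN suffix.
Therefore /z/ is basic and [d] is derived by word-final hardening (voiced fricatives become stops word-finally).

/ŋɛrɔz/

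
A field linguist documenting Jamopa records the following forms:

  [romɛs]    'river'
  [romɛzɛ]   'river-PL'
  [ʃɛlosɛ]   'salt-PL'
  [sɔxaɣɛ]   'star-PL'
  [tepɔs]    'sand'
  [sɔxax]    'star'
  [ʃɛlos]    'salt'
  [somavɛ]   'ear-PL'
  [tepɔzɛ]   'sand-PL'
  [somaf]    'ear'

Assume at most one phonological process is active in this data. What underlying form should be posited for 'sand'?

/tepɔz/

The stem for 'sand' ends in [z] in [tepɔzɛ] but [s] in [tepɔs].
But 'salt' keeps [s] in both environments ([ʃɛlosɛ], [ʃɛlos]), so there is no rule changing /s/ to [z] before the PL suffix.
So /z/ is underlying, and a rule of word-final obstruent devoicing — voiced obstruents become voiceless word-finally — gives [s].
So 'sand' = /tepɔz/.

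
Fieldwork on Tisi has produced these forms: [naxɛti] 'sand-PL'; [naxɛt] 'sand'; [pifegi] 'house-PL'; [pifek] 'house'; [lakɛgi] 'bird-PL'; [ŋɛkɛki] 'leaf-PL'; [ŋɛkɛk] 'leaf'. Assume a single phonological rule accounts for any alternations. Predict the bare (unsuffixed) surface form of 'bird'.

The stem for 'house' ends in [g] in [pifegi] but [k] in [pifek].
Compare 'leaf', with invariant [k] in [ŋɛkɛki] and [ŋɛkɛk]: an analysis with underlying /k/ and a rule producing [g] before the PL suffix would wrongly predict alternation here too.
The underlying segment must be /g/; voiced obstruents become voiceless word-finally, yielding [k] there.
The one attested form of 'bird', [lakɛgi], shows underlying /lakɛg/. Applying the same rule word-finally gives [lakɛk].

[lakɛk]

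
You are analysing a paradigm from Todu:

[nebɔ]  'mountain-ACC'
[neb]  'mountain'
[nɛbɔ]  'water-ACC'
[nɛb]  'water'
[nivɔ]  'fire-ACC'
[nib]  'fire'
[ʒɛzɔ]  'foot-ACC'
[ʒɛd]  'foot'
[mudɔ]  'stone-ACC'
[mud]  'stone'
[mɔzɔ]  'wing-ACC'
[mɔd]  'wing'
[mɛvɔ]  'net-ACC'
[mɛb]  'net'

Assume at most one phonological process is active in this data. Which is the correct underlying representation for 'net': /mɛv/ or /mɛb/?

/mɛv/

'net' shows [v] ~ [b] at the end of the stem ([mɛvɔ] vs [mɛb]).
The stem 'water' ([nɛbɔ], [nɛb]) shows [b] unchanged in both environments, so [b] cannot be basic with [v] derived before the ACC suffix.
The underlying segment must be /v/; voiced fricatives become stops word-finally, yielding [b] there.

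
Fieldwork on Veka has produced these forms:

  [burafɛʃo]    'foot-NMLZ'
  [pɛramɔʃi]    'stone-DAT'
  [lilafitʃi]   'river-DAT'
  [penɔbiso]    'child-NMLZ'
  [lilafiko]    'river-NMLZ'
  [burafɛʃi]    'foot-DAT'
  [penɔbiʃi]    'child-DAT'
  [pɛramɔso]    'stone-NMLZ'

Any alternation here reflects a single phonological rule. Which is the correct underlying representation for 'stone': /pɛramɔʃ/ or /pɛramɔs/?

The stem for 'stone' ends in [ʃ] in [pɛramɔʃi] but [s] in [pɛramɔso].
If /ʃ/ were underlying and a rule turned it into [s] before the NMLZ suffix, 'foot' would also alternate; but it has [ʃ] in both [burafɛʃi] and [burafɛʃo].
The underlying segment must be /s/; /k/ and /s/ become palato-alveolar [tʃ] and [ʃ] before a front vowel, yielding [ʃ] there.

/pɛramɔs/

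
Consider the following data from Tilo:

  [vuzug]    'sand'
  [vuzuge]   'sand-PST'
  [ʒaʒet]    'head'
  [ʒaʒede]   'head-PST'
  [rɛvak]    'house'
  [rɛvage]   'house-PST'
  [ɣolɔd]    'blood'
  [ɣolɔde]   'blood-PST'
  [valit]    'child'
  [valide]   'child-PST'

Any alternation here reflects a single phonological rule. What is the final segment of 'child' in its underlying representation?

/t/

In [valit] and [valide] the final segment of 'child' alternates: [t] ~ [d].
The stem 'blood' ([ɣolɔd], [ɣolɔde]) shows [d] unchanged in both environments, so [d] cannot be basic with [t] derived in isolation.
The alternation reflects intervocalic voicing: voiceless stops become voiced between vowels. /t/ is underlying.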